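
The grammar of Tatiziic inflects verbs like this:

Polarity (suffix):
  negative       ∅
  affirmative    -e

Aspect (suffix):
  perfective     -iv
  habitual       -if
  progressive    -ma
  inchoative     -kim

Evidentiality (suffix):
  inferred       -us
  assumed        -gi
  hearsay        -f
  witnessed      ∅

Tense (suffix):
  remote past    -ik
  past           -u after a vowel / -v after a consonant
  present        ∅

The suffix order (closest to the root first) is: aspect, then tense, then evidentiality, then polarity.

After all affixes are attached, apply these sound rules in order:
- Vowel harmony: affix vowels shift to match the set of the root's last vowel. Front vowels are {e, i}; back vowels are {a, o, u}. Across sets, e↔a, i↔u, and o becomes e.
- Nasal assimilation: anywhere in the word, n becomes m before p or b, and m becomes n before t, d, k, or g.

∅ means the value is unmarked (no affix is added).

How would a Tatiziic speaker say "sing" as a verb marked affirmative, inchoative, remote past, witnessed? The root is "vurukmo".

vurukmokumuka

Attach aspect inchoative -kim → vurukmokim.
Attach tense remote past -ik → vurukmokimik.
evidentiality = witnessed: zero marking, form stays vurukmokimik.
Attach polarity affirmative -e → vurukmokimike.
Apply vowel harmony: vurukmokimike → vurukmokumuka.
Nasal assimilation: no change.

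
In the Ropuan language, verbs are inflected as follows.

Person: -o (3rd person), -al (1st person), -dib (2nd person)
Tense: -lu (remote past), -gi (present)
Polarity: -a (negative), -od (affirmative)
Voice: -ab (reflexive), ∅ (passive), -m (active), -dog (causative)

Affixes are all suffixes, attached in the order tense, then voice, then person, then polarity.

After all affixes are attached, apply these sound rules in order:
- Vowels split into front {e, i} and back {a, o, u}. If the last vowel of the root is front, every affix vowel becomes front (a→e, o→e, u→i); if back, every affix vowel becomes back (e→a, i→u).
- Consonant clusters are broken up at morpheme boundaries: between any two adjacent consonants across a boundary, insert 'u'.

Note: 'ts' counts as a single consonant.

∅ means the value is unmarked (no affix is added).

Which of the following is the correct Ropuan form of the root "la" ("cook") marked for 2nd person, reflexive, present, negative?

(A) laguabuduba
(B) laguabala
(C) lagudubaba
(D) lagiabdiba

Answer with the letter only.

A

Attach tense present -gi → lagi.
Attach voice reflexive -ab → lagiab.
Attach person 2nd person -dib → lagiabdib.
Attach polarity negative -a → lagiabdiba.
Apply vowel harmony: lagiabdiba → laguabduba.
Apply epenthesis: laguabduba → laguabuduba.
So the correct form is laguabuduba, option (A).
(C) lagudubaba is wrong: it has the affixes in the wrong order.
(D) lagiabdiba is wrong: it fails to apply the sound rule(s).
(B) laguabala is wrong: it uses 1st person instead of 2nd person for person.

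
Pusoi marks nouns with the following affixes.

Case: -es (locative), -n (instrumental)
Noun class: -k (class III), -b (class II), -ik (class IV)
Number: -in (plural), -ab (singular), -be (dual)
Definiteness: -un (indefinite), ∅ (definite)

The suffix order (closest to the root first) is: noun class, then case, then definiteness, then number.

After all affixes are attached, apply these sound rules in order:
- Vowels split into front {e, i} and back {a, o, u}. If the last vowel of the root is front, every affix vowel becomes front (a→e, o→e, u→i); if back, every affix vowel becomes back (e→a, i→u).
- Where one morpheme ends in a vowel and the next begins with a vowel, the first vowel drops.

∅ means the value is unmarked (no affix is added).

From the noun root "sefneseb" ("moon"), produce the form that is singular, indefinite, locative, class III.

sefnesebkesineb

Attach noun class class III -k → sefnesebk.
Attach case locative -es → sefnesebkes.
Attach definiteness indefinite -un → sefnesebkesun.
Attach number singular -ab → sefnesebkesunab.
Apply vowel harmony: sefnesebkesunab → sefnesebkesineb.
Vowel deletion: no change.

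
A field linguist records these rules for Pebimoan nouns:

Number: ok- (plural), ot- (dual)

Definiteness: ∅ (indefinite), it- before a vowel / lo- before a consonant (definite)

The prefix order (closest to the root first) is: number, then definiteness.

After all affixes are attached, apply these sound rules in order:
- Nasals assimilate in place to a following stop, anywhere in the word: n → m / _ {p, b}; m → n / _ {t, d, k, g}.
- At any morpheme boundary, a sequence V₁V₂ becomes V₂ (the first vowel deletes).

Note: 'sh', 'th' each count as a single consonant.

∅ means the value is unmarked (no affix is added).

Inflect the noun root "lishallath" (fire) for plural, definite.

itoklishallath

Attach number plural ok- → oklishallath.
Attach definiteness definite it- (before vowel 'o') → itoklishallath.
Nasal assimilation: no change.
Vowel deletion: no change.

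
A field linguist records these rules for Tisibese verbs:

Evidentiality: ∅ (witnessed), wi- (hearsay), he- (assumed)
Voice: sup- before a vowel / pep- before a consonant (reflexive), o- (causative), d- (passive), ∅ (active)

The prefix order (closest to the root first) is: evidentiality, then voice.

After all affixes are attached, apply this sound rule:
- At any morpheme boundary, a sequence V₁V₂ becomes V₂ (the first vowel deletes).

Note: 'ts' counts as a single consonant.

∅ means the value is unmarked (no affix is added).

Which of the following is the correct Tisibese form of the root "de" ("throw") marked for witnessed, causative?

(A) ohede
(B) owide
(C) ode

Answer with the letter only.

C

evidentiality = witnessed: zero marking, form stays de.
Attach voice causative o- → ode.
Vowel deletion: no change.
So the correct form is ode, option (C).
(B) owide is wrong: it uses hearsay instead of witnessed for evidentiality.
(A) ohede is wrong: it uses assumed instead of witnessed for evidentiality.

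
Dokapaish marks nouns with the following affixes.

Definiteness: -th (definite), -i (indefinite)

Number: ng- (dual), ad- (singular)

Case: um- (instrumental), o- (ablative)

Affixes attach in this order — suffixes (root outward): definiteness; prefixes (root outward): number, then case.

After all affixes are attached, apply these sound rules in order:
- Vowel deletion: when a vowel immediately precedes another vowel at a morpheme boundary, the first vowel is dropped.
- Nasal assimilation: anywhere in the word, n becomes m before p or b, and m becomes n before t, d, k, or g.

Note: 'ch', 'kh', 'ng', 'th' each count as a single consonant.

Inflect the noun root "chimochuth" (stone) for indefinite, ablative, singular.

adchimochuthi

Attach definiteness indefinite -i → chimochuthi.
Attach number singular ad- → adchimochuthi.
Attach case ablative o- → oadchimochuthi.
Apply vowel deletion: oadchimochuthi → adchimochuthi.
Nasal assimilation: no change.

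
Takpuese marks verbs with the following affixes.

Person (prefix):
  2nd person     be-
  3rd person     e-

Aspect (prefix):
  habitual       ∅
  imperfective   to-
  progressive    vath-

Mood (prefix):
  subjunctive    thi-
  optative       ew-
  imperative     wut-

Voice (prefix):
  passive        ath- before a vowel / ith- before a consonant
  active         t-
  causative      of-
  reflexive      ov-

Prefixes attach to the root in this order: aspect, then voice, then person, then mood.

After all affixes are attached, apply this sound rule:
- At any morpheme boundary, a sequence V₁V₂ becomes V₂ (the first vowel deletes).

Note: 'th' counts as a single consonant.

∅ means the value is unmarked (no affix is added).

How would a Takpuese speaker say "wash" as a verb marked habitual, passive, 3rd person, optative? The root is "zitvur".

aspect = habitual: zero marking, form stays zitvur.
Attach voice passive ith- (before consonant 'z') → ithzitvur.
Attach person 3rd person e- → eithzitvur.
Attach mood optative ew- → eweithzitvur.
Apply vowel deletion: eweithzitvur → ewithzitvur.

ewithzitvur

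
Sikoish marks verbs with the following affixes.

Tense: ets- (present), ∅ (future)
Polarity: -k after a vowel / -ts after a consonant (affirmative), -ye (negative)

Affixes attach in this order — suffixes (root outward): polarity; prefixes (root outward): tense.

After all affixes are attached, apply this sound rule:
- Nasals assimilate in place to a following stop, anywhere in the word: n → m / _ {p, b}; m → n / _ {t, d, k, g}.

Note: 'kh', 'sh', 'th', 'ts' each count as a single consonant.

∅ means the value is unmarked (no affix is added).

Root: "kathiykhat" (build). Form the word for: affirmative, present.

Attach tense present ets- → etskathiykhat.
Attach polarity affirmative -ts (after consonant 't') → etskathiykhatts.
Nasal assimilation: no change.

etskathiykhatts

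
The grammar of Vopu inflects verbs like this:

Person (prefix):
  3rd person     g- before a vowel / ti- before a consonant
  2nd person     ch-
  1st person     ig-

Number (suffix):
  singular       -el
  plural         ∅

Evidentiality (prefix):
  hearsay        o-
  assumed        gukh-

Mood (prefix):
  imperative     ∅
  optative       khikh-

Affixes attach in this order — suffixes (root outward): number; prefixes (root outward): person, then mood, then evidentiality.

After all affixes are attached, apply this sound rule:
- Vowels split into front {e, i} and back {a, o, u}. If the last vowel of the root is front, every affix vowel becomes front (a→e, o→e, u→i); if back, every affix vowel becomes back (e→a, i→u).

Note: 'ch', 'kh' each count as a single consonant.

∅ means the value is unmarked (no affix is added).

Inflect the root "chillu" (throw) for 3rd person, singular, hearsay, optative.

Attach person 3rd person ti- (before consonant 'ch') → tichillu.
Attach mood optative khikh- → khikhtichillu.
Attach number singular -el → khikhtichilluel.
Attach evidentiality hearsay o- → okhikhtichilluel.
Apply vowel harmony: okhikhtichilluel → okhukhtuchillual.

okhukhtuchillual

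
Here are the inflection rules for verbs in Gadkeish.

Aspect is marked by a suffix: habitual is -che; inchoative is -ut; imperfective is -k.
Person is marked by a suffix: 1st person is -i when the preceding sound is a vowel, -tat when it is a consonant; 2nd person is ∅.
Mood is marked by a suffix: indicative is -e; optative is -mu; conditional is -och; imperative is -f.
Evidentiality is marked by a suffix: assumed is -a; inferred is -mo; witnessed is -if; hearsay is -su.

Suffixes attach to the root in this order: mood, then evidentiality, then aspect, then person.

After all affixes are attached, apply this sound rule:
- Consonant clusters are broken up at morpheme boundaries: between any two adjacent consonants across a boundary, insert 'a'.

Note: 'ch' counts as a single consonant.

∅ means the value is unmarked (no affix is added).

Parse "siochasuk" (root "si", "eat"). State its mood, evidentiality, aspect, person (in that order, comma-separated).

conditional, hearsay, imperfective, 2nd person

Segment: si-och-su-k.
mood: -och → conditional.
evidentiality: -su → hearsay.
aspect: -k → imperfective.
person: ∅ → 2nd person.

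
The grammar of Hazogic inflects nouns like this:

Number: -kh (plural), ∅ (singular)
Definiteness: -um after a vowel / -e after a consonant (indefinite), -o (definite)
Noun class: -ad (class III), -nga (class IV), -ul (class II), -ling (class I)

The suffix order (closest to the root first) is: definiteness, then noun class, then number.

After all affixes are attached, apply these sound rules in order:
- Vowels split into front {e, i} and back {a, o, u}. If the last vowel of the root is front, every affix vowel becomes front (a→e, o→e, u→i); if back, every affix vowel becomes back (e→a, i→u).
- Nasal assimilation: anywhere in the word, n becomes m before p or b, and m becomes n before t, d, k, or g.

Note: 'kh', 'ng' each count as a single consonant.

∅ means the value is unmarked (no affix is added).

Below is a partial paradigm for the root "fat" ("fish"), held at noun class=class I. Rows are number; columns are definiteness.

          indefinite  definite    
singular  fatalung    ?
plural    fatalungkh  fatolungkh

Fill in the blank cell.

fatolung

Attach definiteness definite -o → fato.
Attach noun class class I -ling → fatoling.
number = singular: zero marking, form stays fatoling.
Apply vowel harmony: fatoling → fatolung.
Nasal assimilation: no change.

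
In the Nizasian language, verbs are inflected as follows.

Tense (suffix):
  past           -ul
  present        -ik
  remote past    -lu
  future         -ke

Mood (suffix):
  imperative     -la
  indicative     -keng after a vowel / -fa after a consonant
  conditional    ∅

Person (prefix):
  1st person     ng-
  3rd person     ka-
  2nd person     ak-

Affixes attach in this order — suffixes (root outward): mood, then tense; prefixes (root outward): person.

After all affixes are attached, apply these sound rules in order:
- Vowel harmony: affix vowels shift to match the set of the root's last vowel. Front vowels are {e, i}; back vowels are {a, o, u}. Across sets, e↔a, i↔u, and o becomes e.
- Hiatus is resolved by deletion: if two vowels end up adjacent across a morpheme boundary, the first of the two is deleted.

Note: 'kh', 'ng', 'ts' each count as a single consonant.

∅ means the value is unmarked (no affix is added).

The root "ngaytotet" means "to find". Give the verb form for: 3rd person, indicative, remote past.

kengaytotetfeli

Attach mood indicative -fa (after consonant 't') → ngaytotetfa.
Attach person 3rd person ka- → kangaytotetfa.
Attach tense remote past -lu → kangaytotetfalu.
Apply vowel harmony: kangaytotetfalu → kengaytotetfeli.
Vowel deletion: no change.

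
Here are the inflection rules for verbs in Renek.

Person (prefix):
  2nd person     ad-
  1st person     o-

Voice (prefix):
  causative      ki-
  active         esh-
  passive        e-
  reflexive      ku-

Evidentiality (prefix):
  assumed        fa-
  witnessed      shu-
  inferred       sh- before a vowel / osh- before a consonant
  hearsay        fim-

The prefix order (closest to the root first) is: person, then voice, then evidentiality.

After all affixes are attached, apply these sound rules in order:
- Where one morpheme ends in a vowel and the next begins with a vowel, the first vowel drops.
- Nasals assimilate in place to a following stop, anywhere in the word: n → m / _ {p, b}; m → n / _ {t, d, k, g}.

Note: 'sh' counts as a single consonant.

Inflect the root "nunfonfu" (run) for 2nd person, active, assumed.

Attach person 2nd person ad- → adnunfonfu.
Attach voice active esh- → eshadnunfonfu.
Attach evidentiality assumed fa- → faeshadnunfonfu.
Apply vowel deletion: faeshadnunfonfu → feshadnunfonfu.
Nasal assimilation: no change.

feshadnunfonfu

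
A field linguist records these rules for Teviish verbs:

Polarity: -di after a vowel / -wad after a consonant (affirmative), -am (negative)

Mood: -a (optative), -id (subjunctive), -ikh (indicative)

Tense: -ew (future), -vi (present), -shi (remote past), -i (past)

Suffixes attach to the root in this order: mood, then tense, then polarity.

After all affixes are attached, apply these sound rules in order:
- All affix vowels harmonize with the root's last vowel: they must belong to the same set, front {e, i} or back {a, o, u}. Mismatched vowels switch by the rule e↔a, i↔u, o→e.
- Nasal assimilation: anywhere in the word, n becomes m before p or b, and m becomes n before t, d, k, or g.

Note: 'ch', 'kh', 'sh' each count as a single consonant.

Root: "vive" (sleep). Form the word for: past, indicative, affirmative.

Attach mood indicative -ikh → viveikh.
Attach tense past -i → viveikhi.
Attach polarity affirmative -di (after vowel 'i') → viveikhidi.
Vowel harmony: no change.
Nasal assimilation: no change.

viveikhidi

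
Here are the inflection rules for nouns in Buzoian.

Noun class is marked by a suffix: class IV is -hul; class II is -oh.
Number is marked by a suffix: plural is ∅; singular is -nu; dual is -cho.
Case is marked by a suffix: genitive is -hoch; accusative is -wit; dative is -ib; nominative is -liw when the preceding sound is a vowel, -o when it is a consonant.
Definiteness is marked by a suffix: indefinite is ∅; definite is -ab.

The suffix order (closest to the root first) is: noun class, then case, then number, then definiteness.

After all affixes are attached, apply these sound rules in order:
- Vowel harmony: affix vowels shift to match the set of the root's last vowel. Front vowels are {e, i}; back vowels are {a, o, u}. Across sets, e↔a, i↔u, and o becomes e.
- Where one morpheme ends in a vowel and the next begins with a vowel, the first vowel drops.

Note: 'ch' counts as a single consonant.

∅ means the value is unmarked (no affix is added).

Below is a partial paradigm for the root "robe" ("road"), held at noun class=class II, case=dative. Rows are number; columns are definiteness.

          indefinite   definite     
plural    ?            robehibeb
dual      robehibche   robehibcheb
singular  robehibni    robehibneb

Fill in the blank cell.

Attach noun class class II -oh → robeoh.
Attach case dative -ib → robeohib.
number = plural: zero marking, form stays robeohib.
definiteness = indefinite: zero marking, form stays robeohib.
Apply vowel harmony: robeohib → robeehib.
Apply vowel deletion: robeehib → robehib.

robehib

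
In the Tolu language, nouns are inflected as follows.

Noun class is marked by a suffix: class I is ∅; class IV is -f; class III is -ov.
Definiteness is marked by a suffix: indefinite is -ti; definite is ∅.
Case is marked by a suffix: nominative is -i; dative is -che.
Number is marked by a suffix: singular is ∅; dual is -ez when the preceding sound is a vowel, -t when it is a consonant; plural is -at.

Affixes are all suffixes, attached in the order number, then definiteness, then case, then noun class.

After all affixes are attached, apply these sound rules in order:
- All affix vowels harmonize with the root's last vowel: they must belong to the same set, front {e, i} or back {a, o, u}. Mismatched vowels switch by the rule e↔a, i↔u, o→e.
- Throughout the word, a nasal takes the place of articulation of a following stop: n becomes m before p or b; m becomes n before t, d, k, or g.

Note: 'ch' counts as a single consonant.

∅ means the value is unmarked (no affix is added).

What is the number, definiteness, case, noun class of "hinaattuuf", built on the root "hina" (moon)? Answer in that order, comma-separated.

Segment: hina-at-ti-i-f.
number: -at → plural.
definiteness: -ti → indefinite.
case: -i → nominative.
noun class: -f → class IV.

plural, indefinite, nominative, class IV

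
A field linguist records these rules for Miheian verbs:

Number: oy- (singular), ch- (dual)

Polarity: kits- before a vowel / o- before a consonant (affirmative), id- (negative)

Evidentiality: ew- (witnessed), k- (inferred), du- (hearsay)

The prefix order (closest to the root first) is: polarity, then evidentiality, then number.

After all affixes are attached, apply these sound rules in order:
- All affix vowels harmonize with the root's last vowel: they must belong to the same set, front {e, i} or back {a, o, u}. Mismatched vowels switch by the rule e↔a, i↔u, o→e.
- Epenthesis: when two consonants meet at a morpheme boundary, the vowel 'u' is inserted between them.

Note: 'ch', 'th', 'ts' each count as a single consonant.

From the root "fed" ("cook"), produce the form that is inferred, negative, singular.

Attach polarity negative id- → idfed.
Attach evidentiality inferred k- → kidfed.
Attach number singular oy- → oykidfed.
Apply vowel harmony: oykidfed → eykidfed.
Apply epenthesis: eykidfed → eyukidufed.

eyukidufed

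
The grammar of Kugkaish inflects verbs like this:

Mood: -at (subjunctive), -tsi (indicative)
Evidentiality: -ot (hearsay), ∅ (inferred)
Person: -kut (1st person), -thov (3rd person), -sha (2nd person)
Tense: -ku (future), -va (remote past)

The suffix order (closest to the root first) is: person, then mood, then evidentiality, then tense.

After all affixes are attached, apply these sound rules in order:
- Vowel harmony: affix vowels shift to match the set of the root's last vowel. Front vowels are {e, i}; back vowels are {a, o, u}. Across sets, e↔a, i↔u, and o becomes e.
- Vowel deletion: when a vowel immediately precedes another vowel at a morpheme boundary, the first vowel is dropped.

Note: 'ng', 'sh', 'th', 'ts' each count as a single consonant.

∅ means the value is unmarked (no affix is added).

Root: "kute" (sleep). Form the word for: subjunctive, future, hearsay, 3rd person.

Attach person 3rd person -thov → kutethov.
Attach mood subjunctive -at → kutethovat.
Attach evidentiality hearsay -ot → kutethovatot.
Attach tense future -ku → kutethovatotku.
Apply vowel harmony: kutethovatotku → kutethevetetki.
Vowel deletion: no change.

kutethevetetki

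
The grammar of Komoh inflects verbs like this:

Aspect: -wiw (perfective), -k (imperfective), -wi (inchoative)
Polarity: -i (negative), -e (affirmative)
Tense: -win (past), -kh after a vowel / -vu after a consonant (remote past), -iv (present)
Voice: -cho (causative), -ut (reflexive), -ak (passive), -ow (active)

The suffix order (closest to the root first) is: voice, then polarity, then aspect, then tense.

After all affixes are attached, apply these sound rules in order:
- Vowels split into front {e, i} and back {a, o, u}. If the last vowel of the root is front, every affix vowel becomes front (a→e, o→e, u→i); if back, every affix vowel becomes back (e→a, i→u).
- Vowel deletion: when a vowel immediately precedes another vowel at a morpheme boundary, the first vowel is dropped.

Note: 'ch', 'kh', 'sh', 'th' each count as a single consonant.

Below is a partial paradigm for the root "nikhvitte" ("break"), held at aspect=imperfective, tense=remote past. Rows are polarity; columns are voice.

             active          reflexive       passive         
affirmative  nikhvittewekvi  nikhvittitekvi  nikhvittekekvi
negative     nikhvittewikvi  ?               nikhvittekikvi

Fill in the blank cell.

nikhvittitikvi

Attach voice reflexive -ut → nikhvitteut.
Attach polarity negative -i → nikhvitteuti.
Attach aspect imperfective -k → nikhvitteutik.
Attach tense remote past -vu (after consonant 'k') → nikhvitteutikvu.
Apply vowel harmony: nikhvitteutikvu → nikhvitteitikvi.
Apply vowel deletion: nikhvitteitikvi → nikhvittitikvi.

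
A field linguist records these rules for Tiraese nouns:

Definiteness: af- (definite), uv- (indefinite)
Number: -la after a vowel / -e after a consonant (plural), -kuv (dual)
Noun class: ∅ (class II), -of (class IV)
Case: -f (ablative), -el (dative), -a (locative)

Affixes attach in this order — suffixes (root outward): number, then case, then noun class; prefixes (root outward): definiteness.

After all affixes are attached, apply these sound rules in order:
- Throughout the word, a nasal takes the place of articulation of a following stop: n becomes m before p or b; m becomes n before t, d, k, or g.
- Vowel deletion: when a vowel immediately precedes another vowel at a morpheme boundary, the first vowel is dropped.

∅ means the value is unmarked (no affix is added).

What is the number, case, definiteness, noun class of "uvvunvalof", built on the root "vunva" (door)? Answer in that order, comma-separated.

plural, locative, indefinite, class IV

Segment: uv-vunva-la-a-of.
number: -la/e → plural.
case: -a → locative.
definiteness: uv- → indefinite.
noun class: -of → class IV.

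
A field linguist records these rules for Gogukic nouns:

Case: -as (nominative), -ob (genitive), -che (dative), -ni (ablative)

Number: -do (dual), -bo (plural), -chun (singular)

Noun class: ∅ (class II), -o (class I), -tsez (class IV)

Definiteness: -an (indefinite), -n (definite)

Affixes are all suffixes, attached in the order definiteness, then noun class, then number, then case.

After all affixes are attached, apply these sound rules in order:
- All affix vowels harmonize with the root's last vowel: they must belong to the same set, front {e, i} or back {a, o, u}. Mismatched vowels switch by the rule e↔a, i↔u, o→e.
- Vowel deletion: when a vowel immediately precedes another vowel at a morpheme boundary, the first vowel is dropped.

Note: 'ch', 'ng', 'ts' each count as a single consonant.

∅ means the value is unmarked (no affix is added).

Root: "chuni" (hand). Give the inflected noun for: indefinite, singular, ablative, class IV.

chunentsezchinni

Attach definiteness indefinite -an → chunian.
Attach noun class class IV -tsez → chuniantsez.
Attach number singular -chun → chuniantsezchun.
Attach case ablative -ni → chuniantsezchunni.
Apply vowel harmony: chuniantsezchunni → chunientsezchinni.
Apply vowel deletion: chunientsezchinni → chunentsezchinni.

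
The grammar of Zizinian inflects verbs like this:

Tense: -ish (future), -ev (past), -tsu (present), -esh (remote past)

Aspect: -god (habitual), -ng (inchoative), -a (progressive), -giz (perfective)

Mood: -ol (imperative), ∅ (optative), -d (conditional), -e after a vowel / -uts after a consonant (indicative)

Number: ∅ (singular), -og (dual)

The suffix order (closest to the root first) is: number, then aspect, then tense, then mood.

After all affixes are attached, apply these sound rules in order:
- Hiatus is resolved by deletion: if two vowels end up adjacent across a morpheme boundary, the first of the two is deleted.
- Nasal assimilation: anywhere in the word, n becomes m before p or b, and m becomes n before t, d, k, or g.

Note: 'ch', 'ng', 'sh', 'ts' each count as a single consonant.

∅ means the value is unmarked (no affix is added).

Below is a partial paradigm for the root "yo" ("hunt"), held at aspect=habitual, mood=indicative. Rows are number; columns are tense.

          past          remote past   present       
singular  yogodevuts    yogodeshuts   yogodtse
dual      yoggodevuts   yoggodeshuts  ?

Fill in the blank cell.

yoggodtse

Attach number dual -og → yoog.
Attach aspect habitual -god → yooggod.
Attach tense present -tsu → yooggodtsu.
Attach mood indicative -e (after vowel 'u') → yooggodtsue.
Apply vowel deletion: yooggodtsue → yoggodtse.
Nasal assimilation: no change.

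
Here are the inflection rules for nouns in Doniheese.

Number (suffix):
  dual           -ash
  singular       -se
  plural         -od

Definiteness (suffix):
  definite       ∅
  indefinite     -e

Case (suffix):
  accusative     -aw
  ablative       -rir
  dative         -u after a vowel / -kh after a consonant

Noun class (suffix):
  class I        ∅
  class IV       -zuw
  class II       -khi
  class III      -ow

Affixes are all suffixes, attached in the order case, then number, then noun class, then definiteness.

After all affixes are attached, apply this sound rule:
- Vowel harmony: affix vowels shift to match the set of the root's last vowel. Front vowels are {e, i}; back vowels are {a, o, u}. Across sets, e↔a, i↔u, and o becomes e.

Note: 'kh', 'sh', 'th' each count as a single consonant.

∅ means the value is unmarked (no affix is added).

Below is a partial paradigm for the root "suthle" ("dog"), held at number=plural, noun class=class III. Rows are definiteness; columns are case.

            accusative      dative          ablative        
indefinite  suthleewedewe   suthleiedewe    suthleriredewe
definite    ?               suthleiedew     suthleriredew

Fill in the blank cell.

suthleewedew

Attach case accusative -aw → suthleaw.
Attach number plural -od → suthleawod.
Attach noun class class III -ow → suthleawodow.
definiteness = definite: zero marking, form stays suthleawodow.
Apply vowel harmony: suthleawodow → suthleewedew.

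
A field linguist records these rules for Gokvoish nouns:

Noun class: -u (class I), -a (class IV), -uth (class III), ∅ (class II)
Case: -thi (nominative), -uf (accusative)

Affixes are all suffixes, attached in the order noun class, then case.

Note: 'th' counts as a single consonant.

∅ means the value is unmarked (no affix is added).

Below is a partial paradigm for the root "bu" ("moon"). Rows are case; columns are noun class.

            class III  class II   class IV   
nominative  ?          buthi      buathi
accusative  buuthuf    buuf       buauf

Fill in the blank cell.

Attach noun class class III -uth → buuth.
Attach case nominative -thi → buuththi.

buuththi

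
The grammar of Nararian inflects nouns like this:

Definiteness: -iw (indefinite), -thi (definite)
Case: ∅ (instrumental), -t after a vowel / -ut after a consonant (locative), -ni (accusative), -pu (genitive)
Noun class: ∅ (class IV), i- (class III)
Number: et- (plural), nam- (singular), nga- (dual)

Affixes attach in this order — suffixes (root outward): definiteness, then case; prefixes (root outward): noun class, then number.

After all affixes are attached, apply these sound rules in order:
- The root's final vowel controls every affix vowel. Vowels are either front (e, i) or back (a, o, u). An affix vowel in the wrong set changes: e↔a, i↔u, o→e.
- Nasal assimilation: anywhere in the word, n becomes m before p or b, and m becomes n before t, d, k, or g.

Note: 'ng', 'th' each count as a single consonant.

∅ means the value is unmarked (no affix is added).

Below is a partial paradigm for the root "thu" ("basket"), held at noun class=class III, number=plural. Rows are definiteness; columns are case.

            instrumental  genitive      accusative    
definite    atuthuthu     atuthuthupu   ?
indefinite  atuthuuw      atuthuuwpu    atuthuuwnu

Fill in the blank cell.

atuthuthunu

Attach definiteness definite -thi → thuthi.
Attach case accusative -ni → thuthini.
Attach noun class class III i- → ithuthini.
Attach number plural et- → etithuthini.
Apply vowel harmony: etithuthini → atuthuthunu.
Nasal assimilation: no change.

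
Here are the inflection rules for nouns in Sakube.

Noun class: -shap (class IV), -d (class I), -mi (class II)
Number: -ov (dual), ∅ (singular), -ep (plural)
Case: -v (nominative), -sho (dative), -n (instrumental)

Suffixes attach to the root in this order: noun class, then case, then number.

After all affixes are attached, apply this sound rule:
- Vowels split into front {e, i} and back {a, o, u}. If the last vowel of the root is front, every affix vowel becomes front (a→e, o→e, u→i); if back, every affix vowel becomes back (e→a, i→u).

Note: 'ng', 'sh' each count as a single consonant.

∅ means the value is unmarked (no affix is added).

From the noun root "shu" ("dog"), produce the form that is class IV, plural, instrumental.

shushapnap

Attach noun class class IV -shap → shushap.
Attach case instrumental -n → shushapn.
Attach number plural -ep → shushapnep.
Apply vowel harmony: shushapnep → shushapnap.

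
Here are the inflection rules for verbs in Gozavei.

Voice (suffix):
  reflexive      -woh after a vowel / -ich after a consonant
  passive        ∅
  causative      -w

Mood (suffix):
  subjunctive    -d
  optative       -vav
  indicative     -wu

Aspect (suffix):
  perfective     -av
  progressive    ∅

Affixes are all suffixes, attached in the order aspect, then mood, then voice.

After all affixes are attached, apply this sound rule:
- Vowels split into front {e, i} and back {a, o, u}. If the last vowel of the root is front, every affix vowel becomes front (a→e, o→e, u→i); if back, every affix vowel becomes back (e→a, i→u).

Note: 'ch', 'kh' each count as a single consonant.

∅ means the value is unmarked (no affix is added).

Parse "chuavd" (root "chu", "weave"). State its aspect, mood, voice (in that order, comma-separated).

perfective, subjunctive, passive

Segment: chu-av-d.
aspect: -av → perfective.
mood: -d → subjunctive.
voice: ∅ → passive.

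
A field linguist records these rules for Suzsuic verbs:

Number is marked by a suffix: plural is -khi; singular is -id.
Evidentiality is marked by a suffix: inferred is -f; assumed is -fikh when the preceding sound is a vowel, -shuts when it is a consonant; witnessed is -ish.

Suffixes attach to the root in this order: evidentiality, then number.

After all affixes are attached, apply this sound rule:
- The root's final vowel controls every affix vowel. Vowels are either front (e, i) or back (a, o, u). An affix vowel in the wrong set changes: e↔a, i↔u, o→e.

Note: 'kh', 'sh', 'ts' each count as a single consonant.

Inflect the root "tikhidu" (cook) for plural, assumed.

Attach evidentiality assumed -fikh (after vowel 'u') → tikhidufikh.
Attach number plural -khi → tikhidufikhkhi.
Apply vowel harmony: tikhidufikhkhi → tikhidufukhkhu.

tikhidufukhkhu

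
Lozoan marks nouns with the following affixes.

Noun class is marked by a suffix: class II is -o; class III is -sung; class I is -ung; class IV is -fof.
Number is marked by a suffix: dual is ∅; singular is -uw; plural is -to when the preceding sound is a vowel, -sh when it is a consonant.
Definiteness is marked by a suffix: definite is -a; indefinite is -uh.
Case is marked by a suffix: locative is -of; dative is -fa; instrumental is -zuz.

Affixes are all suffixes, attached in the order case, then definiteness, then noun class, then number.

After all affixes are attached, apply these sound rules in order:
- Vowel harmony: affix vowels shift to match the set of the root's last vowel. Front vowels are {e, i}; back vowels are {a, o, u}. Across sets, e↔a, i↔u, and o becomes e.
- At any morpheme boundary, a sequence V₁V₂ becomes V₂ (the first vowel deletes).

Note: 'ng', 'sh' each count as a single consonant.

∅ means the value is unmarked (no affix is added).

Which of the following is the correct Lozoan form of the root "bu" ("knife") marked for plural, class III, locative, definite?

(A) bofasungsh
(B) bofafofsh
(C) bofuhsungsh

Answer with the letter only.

Attach case locative -of → buof.
Attach definiteness definite -a → buofa.
Attach noun class class III -sung → buofasung.
Attach number plural -sh (after consonant 'ng') → buofasungsh.
Vowel harmony: no change.
Apply vowel deletion: buofasungsh → bofasungsh.
So the correct form is bofasungsh, option (A).
(C) bofuhsungsh is wrong: it uses indefinite instead of definite for definiteness.
(B) bofafofsh is wrong: it uses class IV instead of class III for noun class.

A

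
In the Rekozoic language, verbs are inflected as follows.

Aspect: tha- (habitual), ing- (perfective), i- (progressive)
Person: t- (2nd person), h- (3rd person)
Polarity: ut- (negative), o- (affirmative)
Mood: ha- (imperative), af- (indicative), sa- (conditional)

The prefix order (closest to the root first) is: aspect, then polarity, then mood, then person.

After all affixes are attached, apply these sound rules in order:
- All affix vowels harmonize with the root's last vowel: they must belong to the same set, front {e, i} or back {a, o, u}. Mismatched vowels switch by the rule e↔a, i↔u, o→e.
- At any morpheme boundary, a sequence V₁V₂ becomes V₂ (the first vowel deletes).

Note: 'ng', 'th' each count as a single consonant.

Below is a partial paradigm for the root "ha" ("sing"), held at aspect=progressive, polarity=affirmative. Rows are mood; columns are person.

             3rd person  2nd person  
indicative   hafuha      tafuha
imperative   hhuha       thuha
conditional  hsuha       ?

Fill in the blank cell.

Attach aspect progressive i- → iha.
Attach polarity affirmative o- → oiha.
Attach mood conditional sa- → saoiha.
Attach person 2nd person t- → tsaoiha.
Apply vowel harmony: tsaoiha → tsaouha.
Apply vowel deletion: tsaouha → tsuha.

tsuha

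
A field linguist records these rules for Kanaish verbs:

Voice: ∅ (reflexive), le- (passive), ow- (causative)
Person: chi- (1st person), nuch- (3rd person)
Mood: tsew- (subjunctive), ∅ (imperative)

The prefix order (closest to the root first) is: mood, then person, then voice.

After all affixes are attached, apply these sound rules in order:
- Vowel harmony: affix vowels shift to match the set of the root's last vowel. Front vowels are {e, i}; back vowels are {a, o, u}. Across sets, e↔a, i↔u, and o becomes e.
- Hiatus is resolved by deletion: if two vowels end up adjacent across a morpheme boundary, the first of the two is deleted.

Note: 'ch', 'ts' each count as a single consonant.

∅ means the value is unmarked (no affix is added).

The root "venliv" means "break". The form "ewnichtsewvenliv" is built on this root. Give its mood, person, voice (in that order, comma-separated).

Segment: ow-nuch-tsew-venliv.
mood: tsew- → subjunctive.
person: nuch- → 3rd person.
voice: ow- → causative.

subjunctive, 3rd person, causative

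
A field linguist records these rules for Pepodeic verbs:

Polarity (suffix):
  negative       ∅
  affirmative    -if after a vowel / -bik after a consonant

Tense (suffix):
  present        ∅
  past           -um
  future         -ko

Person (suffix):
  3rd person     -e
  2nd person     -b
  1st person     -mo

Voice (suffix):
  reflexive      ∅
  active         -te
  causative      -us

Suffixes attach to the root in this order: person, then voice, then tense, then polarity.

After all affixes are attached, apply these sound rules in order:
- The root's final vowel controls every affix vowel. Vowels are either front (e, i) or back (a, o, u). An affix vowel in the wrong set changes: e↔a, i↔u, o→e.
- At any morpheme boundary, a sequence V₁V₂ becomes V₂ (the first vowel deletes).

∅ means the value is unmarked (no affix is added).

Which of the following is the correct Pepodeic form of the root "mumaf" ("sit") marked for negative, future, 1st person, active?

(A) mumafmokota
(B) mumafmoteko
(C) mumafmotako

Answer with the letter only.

Attach person 1st person -mo → mumafmo.
Attach voice active -te → mumafmote.
Attach tense future -ko → mumafmoteko.
polarity = negative: zero marking, form stays mumafmoteko.
Apply vowel harmony: mumafmoteko → mumafmotako.
Vowel deletion: no change.
So the correct form is mumafmotako, option (C).
(A) mumafmokota is wrong: it has the affixes in the wrong order.
(B) mumafmoteko is wrong: it fails to apply the sound rule(s).

C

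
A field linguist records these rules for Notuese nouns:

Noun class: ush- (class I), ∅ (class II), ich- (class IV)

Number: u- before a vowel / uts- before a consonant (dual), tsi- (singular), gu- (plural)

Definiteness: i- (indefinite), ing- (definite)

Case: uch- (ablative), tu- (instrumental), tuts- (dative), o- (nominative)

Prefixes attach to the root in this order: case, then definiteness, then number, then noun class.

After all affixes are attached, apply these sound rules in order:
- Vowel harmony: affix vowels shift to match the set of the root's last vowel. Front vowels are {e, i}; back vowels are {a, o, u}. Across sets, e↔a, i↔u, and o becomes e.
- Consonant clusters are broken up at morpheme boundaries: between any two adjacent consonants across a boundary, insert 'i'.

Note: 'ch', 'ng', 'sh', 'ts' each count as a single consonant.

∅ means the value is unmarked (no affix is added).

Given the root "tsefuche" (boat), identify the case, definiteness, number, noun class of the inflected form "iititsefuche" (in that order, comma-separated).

instrumental, indefinite, dual, class II

Segment: u-i-tu-tsefuche.
case: tu- → instrumental.
definiteness: i- → indefinite.
number: u/uts- → dual.
noun class: ∅ → class II.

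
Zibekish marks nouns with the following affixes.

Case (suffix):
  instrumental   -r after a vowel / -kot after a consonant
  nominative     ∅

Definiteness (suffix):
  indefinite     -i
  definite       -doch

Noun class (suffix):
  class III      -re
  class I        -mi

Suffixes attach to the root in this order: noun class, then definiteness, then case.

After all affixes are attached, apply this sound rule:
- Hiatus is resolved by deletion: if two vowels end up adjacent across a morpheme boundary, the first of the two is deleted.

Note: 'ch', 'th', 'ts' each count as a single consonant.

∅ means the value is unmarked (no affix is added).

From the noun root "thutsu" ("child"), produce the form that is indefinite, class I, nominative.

thutsumi

Attach noun class class I -mi → thutsumi.
Attach definiteness indefinite -i → thutsumii.
case = nominative: zero marking, form stays thutsumii.
Apply vowel deletion: thutsumii → thutsumi.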